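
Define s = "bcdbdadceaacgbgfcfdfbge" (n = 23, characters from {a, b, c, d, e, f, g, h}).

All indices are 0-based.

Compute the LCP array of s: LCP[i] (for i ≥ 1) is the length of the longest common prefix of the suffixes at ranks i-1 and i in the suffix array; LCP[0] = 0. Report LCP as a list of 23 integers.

[0, 1, 1, 0, 1, 1, 2, 0, 1, 1, 1, 0, 1, 1, 1, 0, 1, 0, 1, 1, 0, 1, 1]

rank→(start, suffix):
  0 → (9, 'aacgbgfcfdfbge')
  1 → (10, 'acgbgfcfdfbge')
  2 → (5, 'adceaacgbgfcfdfbge')
  3 → (0, 'bcdbdadceaacgbgfcfdfbge')
  4 → (3, 'bdadceaacgbgfcfdfbge')
  5 → (20, 'bge')
  6 → (13, 'bgfcfdfbge')
  7 → (1, 'cdbdadceaacgbgfcfdfbge')
  8 → (7, 'ceaacgbgfcfdfbge')
  9 → (16, 'cfdfbge')
  10 → (11, 'cgbgfcfdfbge')
  11 → (4, 'dadceaacgbgfcfdfbge')
  12 → (2, 'dbdadceaacgbgfcfdfbge')
  13 → (6, 'dceaacgbgfcfdfbge')
  14 → (18, 'dfbge')
  15 → (22, 'e')
  16 → (8, 'eaacgbgfcfdfbge')
  17 → (19, 'fbge')
  18 → (15, 'fcfdfbge')
  19 → (17, 'fdfbge')
  20 → (12, 'gbgfcfdfbge')
  21 → (21, 'ge')
  22 → (14, 'gfcfdfbge')

SA = [9, 10, 5, 0, 3, 20, 13, 1, 7, 16, 11, 4, 2, 6, 18, 22, 8, 19, 15, 17, 12, 21, 14]
rank  pair      lcp
   1  s[9:],s[10:]  1  'a'
   2  s[10:],s[5:]  1  'a'
   3  s[5:],s[0:]  0  ''
   4  s[0:],s[3:]  1  'b'
   5  s[3:],s[20:]  1  'b'
   6  s[20:],s[13:]  2  'bg'
   7  s[13:],s[1:]  0  ''
   8  s[1:],s[7:]  1  'c'
   9  s[7:],s[16:]  1  'c'
  10  s[16:],s[11:]  1  'c'
  11  s[11:],s[4:]  0  ''
  12  s[4:],s[2:]  1  'd'
  13  s[2:],s[6:]  1  'd'
  14  s[6:],s[18:]  1  'd'
  15  s[18:],s[22:]  0  ''
  16  s[22:],s[8:]  1  'e'
  17  s[8:],s[19:]  0  ''
  18  s[19:],s[15:]  1  'f'
  19  s[15:],s[17:]  1  'f'
  20  s[17:],s[12:]  0  ''
  21  s[12:],s[21:]  1  'g'
  22  s[21:],s[14:]  1  'g'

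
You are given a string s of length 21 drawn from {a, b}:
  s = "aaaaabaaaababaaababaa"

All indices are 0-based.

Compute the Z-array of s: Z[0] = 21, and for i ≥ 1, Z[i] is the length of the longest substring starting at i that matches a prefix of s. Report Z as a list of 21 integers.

Z[0]=21
i=1: fresh scan; Z[1]=4 scan→box=[1,5)
i=2: min(r-i=3, Z[1]=4)=3; Z[2]=3
i=3: min(r-i=2, Z[2]=3)=2; Z[3]=2
i=4: min(r-i=1, Z[3]=2)=1; Z[4]=1
i=5: fresh scan; Z[5]=0
i=6: fresh scan; Z[6]=4 scan→box=[6,10)
i=7: min(r-i=3, Z[1]=4)=3; Z[7]=3
i=8: min(r-i=2, Z[2]=3)=2; Z[8]=2
i=9: min(r-i=1, Z[3]=2)=1; Z[9]=1
i=10: fresh scan; Z[10]=0
i=11: fresh scan; Z[11]=1 scan→box=[11,12)
i=12: fresh scan; Z[12]=0
i=13: fresh scan; Z[13]=3 scan→box=[13,16)
i=14: min(r-i=2, Z[1]=4)=2; Z[14]=2
i=15: min(r-i=1, Z[2]=3)=1; Z[15]=1
i=16: fresh scan; Z[16]=0
i=17: fresh scan; Z[17]=1 scan→box=[17,18)
i=18: fresh scan; Z[18]=0
i=19: fresh scan; Z[19]=2 scan→box=[19,21)
i=20: min(r-i=1, Z[1]=4)=1; Z[20]=1

[21, 4, 3, 2, 1, 0, 4, 3, 2, 1, 0, 1, 0, 3, 2, 1, 0, 1, 0, 2, 1]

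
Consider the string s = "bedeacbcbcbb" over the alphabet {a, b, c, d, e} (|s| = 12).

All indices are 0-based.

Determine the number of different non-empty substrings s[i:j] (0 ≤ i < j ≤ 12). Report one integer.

65

rank | idx | suffix
   0 |   4 | acbcbcbb
   1 |  11 | b
   2 |  10 | bb
   3 |   8 | bcbb
   4 |   6 | bcbcbb
   5 |   0 | bedeacbcbcbb
   6 |   9 | cbb
   7 |   7 | cbcbb
   8 |   5 | cbcbcbb
   9 |   2 | deacbcbcbb
  10 |   3 | eacbcbcbb
  11 |   1 | edeacbcbcbb

SA = [4, 11, 10, 8, 6, 0, 9, 7, 5, 2, 3, 1]
i: (SA[i-1],SA[i]) lcp shared
  1: (4,11) 0 ''
  2: (11,10) 1 'b'
  3: (10,8) 1 'b'
  4: (8,6) 3 'bcb'
  5: (6,0) 1 'b'
  6: (0,9) 0 ''
  7: (9,7) 2 'cb'
  8: (7,5) 4 'cbcb'
  9: (5,2) 0 ''
  10: (2,3) 0 ''
  11: (3,1) 1 'e'

n(n+1)/2 = 12·13/2 = 78
Σ LCP = 0 + 0 + 1 + 1 + 3 + 1 + 0 + 2 + 4 + 0 + 0 + 1 = 13
distinct = 78 − 13 = 65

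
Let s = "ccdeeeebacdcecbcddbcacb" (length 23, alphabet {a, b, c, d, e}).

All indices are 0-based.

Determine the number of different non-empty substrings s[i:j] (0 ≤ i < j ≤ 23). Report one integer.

rank | idx | suffix
   0 |  20 | acb
   1 |   8 | acdcecbcddbcacb
   2 |  22 | b
   3 |   7 | bacdcecbcddbcacb
   4 |  18 | bcacb
   5 |  14 | bcddbcacb
   6 |  19 | cacb
   7 |  21 | cb
   8 |  13 | cbcddbcacb
   9 |   0 | ccdeeeebacdcecbcddbcacb
  10 |   9 | cdcecbcddbcacb
  11 |  15 | cddbcacb
  12 |   1 | cdeeeebacdcecbcddbcacb
  13 |  11 | cecbcddbcacb
  14 |  17 | dbcacb
  15 |  10 | dcecbcddbcacb
  16 |  16 | ddbcacb
  17 |   2 | deeeebacdcecbcddbcacb
  18 |   6 | ebacdcecbcddbcacb
  19 |  12 | ecbcddbcacb
  20 |   5 | eebacdcecbcddbcacb
  21 |   4 | eeebacdcecbcddbcacb
  22 |   3 | eeeebacdcecbcddbcacb

SA = [20, 8, 22, 7, 18, 14, 19, 21, 13, 0, 9, 15, 1, 11, 17, 10, 16, 2, 6, 12, 5, 4, 3]
i: (SA[i-1],SA[i]) lcp shared
  1: (20,8) 2 'ac'
  2: (8,22) 0 ''
  3: (22,7) 1 'b'
  4: (7,18) 1 'b'
  5: (18,14) 2 'bc'
  6: (14,19) 0 ''
  7: (19,21) 1 'c'
  8: (21,13) 2 'cb'
  9: (13,0) 1 'c'
  10: (0,9) 1 'c'
  11: (9,15) 2 'cd'
  12: (15,1) 2 'cd'
  13: (1,11) 1 'c'
  14: (11,17) 0 ''
  15: (17,10) 1 'd'
  16: (10,16) 1 'd'
  17: (16,2) 1 'd'
  18: (2,6) 0 ''
  19: (6,12) 1 'e'
  20: (12,5) 1 'e'
  21: (5,4) 2 'ee'
  22: (4,3) 3 'eee'

n(n+1)/2 = 23·24/2 = 276
Σ LCP = 0 + 2 + 0 + 1 + 1 + 2 + 0 + 1 + 2 + 1 + 1 + 2 + 2 + 1 + 0 + 1 + 1 + 1 + 0 + 1 + 1 + 2 + 3 = 26
distinct = 276 − 26 = 250

250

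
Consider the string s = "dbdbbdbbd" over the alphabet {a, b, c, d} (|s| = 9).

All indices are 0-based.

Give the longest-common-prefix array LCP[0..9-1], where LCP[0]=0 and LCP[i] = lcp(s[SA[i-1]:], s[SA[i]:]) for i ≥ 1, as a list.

rank→(start, suffix):
  0 → (6, 'bbd')
  1 → (3, 'bbdbbd')
  2 → (7, 'bd')
  3 → (4, 'bdbbd')
  4 → (1, 'bdbbdbbd')
  5 → (8, 'd')
  6 → (5, 'dbbd')
  7 → (2, 'dbbdbbd')
  8 → (0, 'dbdbbdbbd')

SA = [6, 3, 7, 4, 1, 8, 5, 2, 0]
i: (SA[i-1],SA[i]) lcp shared
  1: (6,3) 3 'bbd'
  2: (3,7) 1 'b'
  3: (7,4) 2 'bd'
  4: (4,1) 5 'bdbbd'
  5: (1,8) 0 ''
  6: (8,5) 1 'd'
  7: (5,2) 4 'dbbd'
  8: (2,0) 2 'db'

[0, 3, 1, 2, 5, 0, 1, 4, 2]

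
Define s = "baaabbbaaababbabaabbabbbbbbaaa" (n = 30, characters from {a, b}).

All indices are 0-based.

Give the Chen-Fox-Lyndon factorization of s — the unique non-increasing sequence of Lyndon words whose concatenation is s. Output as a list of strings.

emit factor 1: 'b' (i=0, period=1)
emit factor 2: 'aaabbb' (i=1, period=6)
emit factor 3: 'aaababbabaabbabbbbbb' (i=7, period=20)
emit factor 4: 'a' (i=27, period=1)
emit factor 5: 'a' (i=28, period=1)
emit factor 6: 'a' (i=29, period=1)

["b", "aaabbb", "aaababbabaabbabbbbbb", "a", "a", "a"]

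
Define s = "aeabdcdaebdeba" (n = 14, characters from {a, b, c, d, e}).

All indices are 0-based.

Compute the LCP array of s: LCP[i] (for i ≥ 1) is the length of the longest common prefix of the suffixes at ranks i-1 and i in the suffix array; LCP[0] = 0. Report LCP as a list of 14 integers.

[0, 1, 1, 2, 0, 1, 2, 0, 0, 1, 1, 0, 1, 2]

rank→(start, suffix):
  0 → (13, 'a')
  1 → (2, 'abdcdaebdeba')
  2 → (0, 'aeabdcdaebdeba')
  3 → (7, 'aebdeba')
  4 → (12, 'ba')
  5 → (3, 'bdcdaebdeba')
  6 → (9, 'bdeba')
  7 → (5, 'cdaebdeba')
  8 → (6, 'daebdeba')
  9 → (4, 'dcdaebdeba')
  10 → (10, 'deba')
  11 → (1, 'eabdcdaebdeba')
  12 → (11, 'eba')
  13 → (8, 'ebdeba')

SA = [13, 2, 0, 7, 12, 3, 9, 5, 6, 4, 10, 1, 11, 8]
[i] adj suffixes → lcp
  [1] 13/2 → 1 ('a')
  [2] 2/0 → 1 ('a')
  [3] 0/7 → 2 ('ae')
  [4] 7/12 → 0 ('')
  [5] 12/3 → 1 ('b')
  [6] 3/9 → 2 ('bd')
  [7] 9/5 → 0 ('')
  [8] 5/6 → 0 ('')
  [9] 6/4 → 1 ('d')
  [10] 4/10 → 1 ('d')
  [11] 10/1 → 0 ('')
  [12] 1/11 → 1 ('e')
  [13] 11/8 → 2 ('eb')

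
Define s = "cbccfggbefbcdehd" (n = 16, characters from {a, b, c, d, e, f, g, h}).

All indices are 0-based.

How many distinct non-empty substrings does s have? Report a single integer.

rank | idx | suffix
   0 |   1 | bccfggbefbcdehd
   1 |  10 | bcdehd
   2 |   7 | befbcdehd
   3 |   0 | cbccfggbefbcdehd
   4 |   2 | ccfggbefbcdehd
   5 |  11 | cdehd
   6 |   3 | cfggbefbcdehd
   7 |  15 | d
   8 |  12 | dehd
   9 |   8 | efbcdehd
  10 |  13 | ehd
  11 |   9 | fbcdehd
  12 |   4 | fggbefbcdehd
  13 |   6 | gbefbcdehd
  14 |   5 | ggbefbcdehd
  15 |  14 | hd

SA = [1, 10, 7, 0, 2, 11, 3, 15, 12, 8, 13, 9, 4, 6, 5, 14]
rank  pair      lcp
   1  s[1:],s[10:]  2  'bc'
   2  s[10:],s[7:]  1  'b'
   3  s[7:],s[0:]  0  ''
   4  s[0:],s[2:]  1  'c'
   5  s[2:],s[11:]  1  'c'
   6  s[11:],s[3:]  1  'c'
   7  s[3:],s[15:]  0  ''
   8  s[15:],s[12:]  1  'd'
   9  s[12:],s[8:]  0  ''
  10  s[8:],s[13:]  1  'e'
  11  s[13:],s[9:]  0  ''
  12  s[9:],s[4:]  1  'f'
  13  s[4:],s[6:]  0  ''
  14  s[6:],s[5:]  1  'g'
  15  s[5:],s[14:]  0  ''

n(n+1)/2 = 16·17/2 = 136
Σ LCP = 0 + 2 + 1 + 0 + 1 + 1 + 1 + 0 + 1 + 0 + 1 + 0 + 1 + 0 + 1 + 0 = 10
distinct = 136 − 10 = 126

126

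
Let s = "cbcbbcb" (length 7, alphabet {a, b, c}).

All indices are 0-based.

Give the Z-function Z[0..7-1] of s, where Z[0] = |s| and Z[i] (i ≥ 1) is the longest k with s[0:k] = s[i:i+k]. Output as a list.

[7, 0, 2, 0, 0, 2, 0]

Z[0]=7
i=1: i≥r, start 0; Z[1]=0
i=2: i≥r, start 0; Z[2]=2 scan→box=[2,4)
i=3: min(r-i=1, Z[1]=0)=0; Z[3]=0
i=4: i≥r, start 0; Z[4]=0
i=5: i≥r, start 0; Z[5]=2 scan→box=[5,7)
i=6: min(r-i=1, Z[1]=0)=0; Z[6]=0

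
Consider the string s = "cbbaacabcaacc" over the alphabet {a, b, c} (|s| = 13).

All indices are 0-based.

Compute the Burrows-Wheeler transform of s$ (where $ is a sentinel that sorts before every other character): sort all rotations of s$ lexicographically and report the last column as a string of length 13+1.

cbccaabcacba$a

rank  rotation        last
    0  $cbbaacabcaacc  c
    1  aacabcaacc$cbb  b
    2  aacc$cbbaacabc  c
    3  abcaacc$cbbaac  c
    4  acabcaacc$cbba  a
    5  acc$cbbaacabca  a
    6  baacabcaacc$cb  b
    7  bbaacabcaacc$c  c
    8  bcaacc$cbbaaca  a
    9  c$cbbaacabcaac  c
   10  caacc$cbbaacab  b
   11  cabcaacc$cbbaa  a
   12  cbbaacabcaacc$  $
   13  cc$cbbaacabcaa  a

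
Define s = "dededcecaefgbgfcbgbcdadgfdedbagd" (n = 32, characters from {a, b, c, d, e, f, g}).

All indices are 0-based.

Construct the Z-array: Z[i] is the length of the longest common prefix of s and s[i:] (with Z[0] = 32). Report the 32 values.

Z[0]=32
i=1: i≥r, start 0; Z[1]=0
i=2: i≥r, start 0; Z[2]=3 scan→box=[2,5)
i=3: min(r-i=2, Z[1]=0)=0; Z[3]=0
i=4: min(r-i=1, Z[2]=3)=1; Z[4]=1
i=5: i≥r, start 0; Z[5]=0
i=6: i≥r, start 0; Z[6]=0
i=7: i≥r, start 0; Z[7]=0
i=8: i≥r, start 0; Z[8]=0
i=9: i≥r, start 0; Z[9]=0
i=10: i≥r, start 0; Z[10]=0
i=11: i≥r, start 0; Z[11]=0
i=12: i≥r, start 0; Z[12]=0
i=13: i≥r, start 0; Z[13]=0
i=14: i≥r, start 0; Z[14]=0
i=15: i≥r, start 0; Z[15]=0
i=16: i≥r, start 0; Z[16]=0
i=17: i≥r, start 0; Z[17]=0
i=18: i≥r, start 0; Z[18]=0
i=19: i≥r, start 0; Z[19]=0
i=20: i≥r, start 0; Z[20]=1 scan→box=[20,21)
i=21: i≥r, start 0; Z[21]=0
i=22: i≥r, start 0; Z[22]=1 scan→box=[22,23)
i=23: i≥r, start 0; Z[23]=0
i=24: i≥r, start 0; Z[24]=0
i=25: i≥r, start 0; Z[25]=3 scan→box=[25,28)
i=26: min(r-i=2, Z[1]=0)=0; Z[26]=0
i=27: min(r-i=1, Z[2]=3)=1; Z[27]=1
i=28: i≥r, start 0; Z[28]=0
i=29: i≥r, start 0; Z[29]=0
i=30: i≥r, start 0; Z[30]=0
i=31: i≥r, start 0; Z[31]=1 scan→box=[31,32)

[32, 0, 3, 0, 1, 0, 0, 0, 0, 0, 0, 0, 0, 0, 0, 0, 0, 0, 0, 0, 1, 0, 1, 0, 0, 3, 0, 1, 0, 0, 0, 1]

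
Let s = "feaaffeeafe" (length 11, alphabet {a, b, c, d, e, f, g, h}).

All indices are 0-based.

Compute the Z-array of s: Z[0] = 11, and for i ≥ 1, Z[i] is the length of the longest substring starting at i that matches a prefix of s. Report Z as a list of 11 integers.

Z[0]=11
i=1: i≥r, start 0; Z[1]=0
i=2: i≥r, start 0; Z[2]=0
i=3: i≥r, start 0; Z[3]=0
i=4: i≥r, start 0; Z[4]=1 grow→box=[4,5)
i=5: i≥r, start 0; Z[5]=2 grow→box=[5,7)
i=6: min(r-i=1, Z[1]=0)=0; Z[6]=0
i=7: i≥r, start 0; Z[7]=0
i=8: i≥r, start 0; Z[8]=0
i=9: i≥r, start 0; Z[9]=2 grow→box=[9,11)
i=10: min(r-i=1, Z[1]=0)=0; Z[10]=0

[11, 0, 0, 0, 1, 2, 0, 0, 0, 2, 0]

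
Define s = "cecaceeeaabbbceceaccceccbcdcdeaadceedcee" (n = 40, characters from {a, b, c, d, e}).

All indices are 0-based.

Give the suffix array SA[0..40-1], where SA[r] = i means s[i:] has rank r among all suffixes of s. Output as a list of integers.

sorted suffixes:
  #0 SA[0]=8  'aabbbceceaccceccbcdcdeaadceedcee'
  #1 SA[1]=30  'aadceedcee'
  #2 SA[2]=9  'abbbceceaccceccbcdcdeaadceedcee'
  #3 SA[3]=17  'accceccbcdcdeaadceedcee'
  #4 SA[4]=3  'aceeeaabbbceceaccceccbcdcdeaadceedcee'
  #5 SA[5]=31  'adceedcee'
  #6 SA[6]=10  'bbbceceaccceccbcdcdeaadceedcee'
  #7 SA[7]=11  'bbceceaccceccbcdcdeaadceedcee'
  #8 SA[8]=24  'bcdcdeaadceedcee'
  #9 SA[9]=12  'bceceaccceccbcdcdeaadceedcee'
  #10 SA[10]=2  'caceeeaabbbceceaccceccbcdcdeaadceedcee'
  #11 SA[11]=23  'cbcdcdeaadceedcee'
  #12 SA[12]=22  'ccbcdcdeaadceedcee'
  #13 SA[13]=18  'ccceccbcdcdeaadceedcee'
  #14 SA[14]=19  'cceccbcdcdeaadceedcee'
  #15 SA[15]=25  'cdcdeaadceedcee'
  #16 SA[16]=27  'cdeaadceedcee'
  #17 SA[17]=15  'ceaccceccbcdcdeaadceedcee'
  #18 SA[18]=0  'cecaceeeaabbbceceaccceccbcdcdeaadceedcee'
  #19 SA[19]=20  'ceccbcdcdeaadceedcee'
  #20 SA[20]=13  'ceceaccceccbcdcdeaadceedcee'
  #21 SA[21]=37  'cee'
  #22 SA[22]=33  'ceedcee'
  #23 SA[23]=4  'ceeeaabbbceceaccceccbcdcdeaadceedcee'
  #24 SA[24]=26  'dcdeaadceedcee'
  #25 SA[25]=36  'dcee'
  #26 SA[26]=32  'dceedcee'
  #27 SA[27]=28  'deaadceedcee'
  #28 SA[28]=39  'e'
  #29 SA[29]=7  'eaabbbceceaccceccbcdcdeaadceedcee'
  #30 SA[30]=29  'eaadceedcee'
  #31 SA[31]=16  'eaccceccbcdcdeaadceedcee'
  #32 SA[32]=1  'ecaceeeaabbbceceaccceccbcdcdeaadceedcee'
  #33 SA[33]=21  'eccbcdcdeaadceedcee'
  #34 SA[34]=14  'eceaccceccbcdcdeaadceedcee'
  #35 SA[35]=35  'edcee'
  #36 SA[36]=38  'ee'
  #37 SA[37]=6  'eeaabbbceceaccceccbcdcdeaadceedcee'
  #38 SA[38]=34  'eedcee'
  #39 SA[39]=5  'eeeaabbbceceaccceccbcdcdeaadceedcee'

[8, 30, 9, 17, 3, 31, 10, 11, 24, 12, 2, 23, 22, 18, 19, 25, 27, 15, 0, 20, 13, 37, 33, 4, 26, 36, 32, 28, 39, 7, 29, 16, 1, 21, 14, 35, 38, 6, 34, 5]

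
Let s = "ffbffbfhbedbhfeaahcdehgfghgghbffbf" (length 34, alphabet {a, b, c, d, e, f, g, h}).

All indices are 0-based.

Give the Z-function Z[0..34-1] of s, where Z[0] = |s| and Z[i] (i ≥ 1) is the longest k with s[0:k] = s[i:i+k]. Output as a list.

[34, 1, 0, 4, 1, 0, 1, 0, 0, 0, 0, 0, 0, 1, 0, 0, 0, 0, 0, 0, 0, 0, 0, 1, 0, 0, 0, 0, 0, 0, 4, 1, 0, 1]

Z[0]=34
i=1: i≥r, start 0; Z[1]=1 extend→box=[1,2)
i=2: i≥r, start 0; Z[2]=0
i=3: i≥r, start 0; Z[3]=4 extend→box=[3,7)
i=4: min(r-i=3, Z[1]=1)=1; Z[4]=1
i=5: min(r-i=2, Z[2]=0)=0; Z[5]=0
i=6: min(r-i=1, Z[3]=4)=1; Z[6]=1
i=7: i≥r, start 0; Z[7]=0
i=8: i≥r, start 0; Z[8]=0
i=9: i≥r, start 0; Z[9]=0
i=10: i≥r, start 0; Z[10]=0
i=11: i≥r, start 0; Z[11]=0
i=12: i≥r, start 0; Z[12]=0
i=13: i≥r, start 0; Z[13]=1 extend→box=[13,14)
i=14: i≥r, start 0; Z[14]=0
i=15: i≥r, start 0; Z[15]=0
i=16: i≥r, start 0; Z[16]=0
i=17: i≥r, start 0; Z[17]=0
i=18: i≥r, start 0; Z[18]=0
i=19: i≥r, start 0; Z[19]=0
i=20: i≥r, start 0; Z[20]=0
i=21: i≥r, start 0; Z[21]=0
i=22: i≥r, start 0; Z[22]=0
i=23: i≥r, start 0; Z[23]=1 extend→box=[23,24)
i=24: i≥r, start 0; Z[24]=0
i=25: i≥r, start 0; Z[25]=0
i=26: i≥r, start 0; Z[26]=0
i=27: i≥r, start 0; Z[27]=0
i=28: i≥r, start 0; Z[28]=0
i=29: i≥r, start 0; Z[29]=0
i=30: i≥r, start 0; Z[30]=4 extend→box=[30,34)
i=31: min(r-i=3, Z[1]=1)=1; Z[31]=1
i=32: min(r-i=2, Z[2]=0)=0; Z[32]=0
i=33: min(r-i=1, Z[3]=4)=1; Z[33]=1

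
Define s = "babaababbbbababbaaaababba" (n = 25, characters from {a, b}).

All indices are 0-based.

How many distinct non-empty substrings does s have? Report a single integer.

rank→(start, suffix):
  0 → (24, 'a')
  1 → (16, 'aaaababba')
  2 → (17, 'aaababba')
  3 → (18, 'aababba')
  4 → (3, 'aababbbbababbaaaababba')
  5 → (1, 'abaababbbbababbaaaababba')
  6 → (19, 'ababba')
  7 → (11, 'ababbaaaababba')
  8 → (4, 'ababbbbababbaaaababba')
  9 → (21, 'abba')
  10 → (13, 'abbaaaababba')
  11 → (6, 'abbbbababbaaaababba')
  12 → (23, 'ba')
  13 → (15, 'baaaababba')
  14 → (2, 'baababbbbababbaaaababba')
  15 → (0, 'babaababbbbababbaaaababba')
  16 → (10, 'bababbaaaababba')
  17 → (20, 'babba')
  18 → (12, 'babbaaaababba')
  19 → (5, 'babbbbababbaaaababba')
  20 → (22, 'bba')
  21 → (14, 'bbaaaababba')
  22 → (9, 'bbababbaaaababba')
  23 → (8, 'bbbababbaaaababba')
  24 → (7, 'bbbbababbaaaababba')

SA = [24, 16, 17, 18, 3, 1, 19, 11, 4, 21, 13, 6, 23, 15, 2, 0, 10, 20, 12, 5, 22, 14, 9, 8, 7]
i: (SA[i-1],SA[i]) lcp shared
  1: (24,16) 1 'a'
  2: (16,17) 3 'aaa'
  3: (17,18) 2 'aa'
  4: (18,3) 6 'aababb'
  5: (3,1) 1 'a'
  6: (1,19) 3 'aba'
  7: (19,11) 6 'ababba'
  8: (11,4) 5 'ababb'
  9: (4,21) 2 'ab'
  10: (21,13) 4 'abba'
  11: (13,6) 3 'abb'
  12: (6,23) 0 ''
  13: (23,15) 2 'ba'
  14: (15,2) 3 'baa'
  15: (2,0) 2 'ba'
  16: (0,10) 4 'baba'
  17: (10,20) 3 'bab'
  18: (20,12) 5 'babba'
  19: (12,5) 4 'babb'
  20: (5,22) 1 'b'
  21: (22,14) 3 'bba'
  22: (14,9) 3 'bba'
  23: (9,8) 2 'bb'
  24: (8,7) 3 'bbb'

n(n+1)/2 = 25·26/2 = 325
Σ LCP = 0 + 1 + 3 + 2 + 6 + 1 + 3 + 6 + 5 + 2 + 4 + 3 + 0 + 2 + 3 + 2 + 4 + 3 + 5 + 4 + 1 + 3 + 3 + 2 + 3 = 71
distinct = 325 − 71 = 254

254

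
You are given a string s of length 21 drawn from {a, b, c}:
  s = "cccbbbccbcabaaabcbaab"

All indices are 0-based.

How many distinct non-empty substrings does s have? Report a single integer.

198

sorted suffixes:
  #0 SA[0]=12  'aaabcbaab'
  #1 SA[1]=18  'aab'
  #2 SA[2]=13  'aabcbaab'
  #3 SA[3]=19  'ab'
  #4 SA[4]=10  'abaaabcbaab'
  #5 SA[5]=14  'abcbaab'
  #6 SA[6]=20  'b'
  #7 SA[7]=11  'baaabcbaab'
  #8 SA[8]=17  'baab'
  #9 SA[9]=3  'bbbccbcabaaabcbaab'
  #10 SA[10]=4  'bbccbcabaaabcbaab'
  #11 SA[11]=8  'bcabaaabcbaab'
  #12 SA[12]=15  'bcbaab'
  #13 SA[13]=5  'bccbcabaaabcbaab'
  #14 SA[14]=9  'cabaaabcbaab'
  #15 SA[15]=16  'cbaab'
  #16 SA[16]=2  'cbbbccbcabaaabcbaab'
  #17 SA[17]=7  'cbcabaaabcbaab'
  #18 SA[18]=1  'ccbbbccbcabaaabcbaab'
  #19 SA[19]=6  'ccbcabaaabcbaab'
  #20 SA[20]=0  'cccbbbccbcabaaabcbaab'

SA = [12, 18, 13, 19, 10, 14, 20, 11, 17, 3, 4, 8, 15, 5, 9, 16, 2, 7, 1, 6, 0]
rank  pair      lcp
   1  s[12:],s[18:]  2  'aa'
   2  s[18:],s[13:]  3  'aab'
   3  s[13:],s[19:]  1  'a'
   4  s[19:],s[10:]  2  'ab'
   5  s[10:],s[14:]  2  'ab'
   6  s[14:],s[20:]  0  ''
   7  s[20:],s[11:]  1  'b'
   8  s[11:],s[17:]  3  'baa'
   9  s[17:],s[3:]  1  'b'
  10  s[3:],s[4:]  2  'bb'
  11  s[4:],s[8:]  1  'b'
  12  s[8:],s[15:]  2  'bc'
  13  s[15:],s[5:]  2  'bc'
  14  s[5:],s[9:]  0  ''
  15  s[9:],s[16:]  1  'c'
  16  s[16:],s[2:]  2  'cb'
  17  s[2:],s[7:]  2  'cb'
  18  s[7:],s[1:]  1  'c'
  19  s[1:],s[6:]  3  'ccb'
  20  s[6:],s[0:]  2  'cc'

n(n+1)/2 = 21·22/2 = 231
Σ LCP = 0 + 2 + 3 + 1 + 2 + 2 + 0 + 1 + 3 + 1 + 2 + 1 + 2 + 2 + 0 + 1 + 2 + 2 + 1 + 3 + 2 = 33
distinct = 231 − 33 = 198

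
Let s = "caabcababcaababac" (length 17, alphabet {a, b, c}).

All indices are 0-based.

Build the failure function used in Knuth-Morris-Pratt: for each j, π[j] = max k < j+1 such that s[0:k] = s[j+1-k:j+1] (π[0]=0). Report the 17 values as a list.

[0, 0, 0, 0, 1, 2, 0, 0, 0, 1, 2, 3, 4, 0, 0, 0, 1]

π[0] = 0
j=1 s[j]='a': π[1]=0 (border '')
j=2 s[j]='a': π[2]=0 (border '')
j=3 s[j]='b': π[3]=0 (border '')
j=4 s[j]='c': π[4]=1 (border 'c')
j=5 s[j]='a': π[5]=2 (border 'ca')
j=6 s[j]='b': k: 2→0; π[6]=0 (border '')
j=7 s[j]='a': π[7]=0 (border '')
j=8 s[j]='b': π[8]=0 (border '')
j=9 s[j]='c': π[9]=1 (border 'c')
j=10 s[j]='a': π[10]=2 (border 'ca')
j=11 s[j]='a': π[11]=3 (border 'caa')
j=12 s[j]='b': π[12]=4 (border 'caab')
j=13 s[j]='a': k: 4→0; π[13]=0 (border '')
j=14 s[j]='b': π[14]=0 (border '')
j=15 s[j]='a': π[15]=0 (border '')
j=16 s[j]='c': π[16]=1 (border 'c')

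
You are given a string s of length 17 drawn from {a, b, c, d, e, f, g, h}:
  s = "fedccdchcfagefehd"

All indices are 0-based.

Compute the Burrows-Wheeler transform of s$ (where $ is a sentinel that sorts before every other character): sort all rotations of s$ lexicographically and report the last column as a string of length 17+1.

rank  rotation            last
    0  $fedccdchcfagefehd  d
    1  agefehd$fedccdchcf  f
    2  ccdchcfagefehd$fed  d
    3  cdchcfagefehd$fedc  c
    4  cfagefehd$fedccdch  h
    5  chcfagefehd$fedccd  d
    6  d$fedccdchcfagefeh  h
    7  dccdchcfagefehd$fe  e
    8  dchcfagefehd$fedcc  c
    9  edccdchcfagefehd$f  f
   10  efehd$fedccdchcfag  g
   11  ehd$fedccdchcfagef  f
   12  fagefehd$fedccdchc  c
   13  fedccdchcfagefehd$  $
   14  fehd$fedccdchcfage  e
   15  gefehd$fedccdchcfa  a
   16  hcfagefehd$fedccdc  c
   17  hd$fedccdchcfagefe  e

dfdchdhecfgfc$eace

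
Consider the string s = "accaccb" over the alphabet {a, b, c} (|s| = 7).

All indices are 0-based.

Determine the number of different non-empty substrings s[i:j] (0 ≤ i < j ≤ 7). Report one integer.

rank | idx | suffix
   0 |   0 | accaccb
   1 |   3 | accb
   2 |   6 | b
   3 |   2 | caccb
   4 |   5 | cb
   5 |   1 | ccaccb
   6 |   4 | ccb

SA = [0, 3, 6, 2, 5, 1, 4]
[i] adj suffixes → lcp
  [1] 0/3 → 3 ('acc')
  [2] 3/6 → 0 ('')
  [3] 6/2 → 0 ('')
  [4] 2/5 → 1 ('c')
  [5] 5/1 → 1 ('c')
  [6] 1/4 → 2 ('cc')

n(n+1)/2 = 7·8/2 = 28
Σ LCP = 0 + 3 + 0 + 0 + 1 + 1 + 2 = 7
distinct = 28 − 7 = 21

21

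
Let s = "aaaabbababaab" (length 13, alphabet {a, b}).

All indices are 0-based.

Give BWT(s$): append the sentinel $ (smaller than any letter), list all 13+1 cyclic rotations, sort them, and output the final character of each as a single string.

rank  rotation        last
    0  $aaaabbababaab  b
    1  aaaabbababaab$  $
    2  aaabbababaab$a  a
    3  aab$aaaabbabab  b
    4  aabbababaab$aa  a
    5  ab$aaaabbababa  a
    6  abaab$aaaabbab  b
    7  ababaab$aaaabb  b
    8  abbababaab$aaa  a
    9  b$aaaabbababaa  a
   10  baab$aaaabbaba  a
   11  babaab$aaaabba  a
   12  bababaab$aaaab  b
   13  bbababaab$aaaa  a

b$abaabbaaaaba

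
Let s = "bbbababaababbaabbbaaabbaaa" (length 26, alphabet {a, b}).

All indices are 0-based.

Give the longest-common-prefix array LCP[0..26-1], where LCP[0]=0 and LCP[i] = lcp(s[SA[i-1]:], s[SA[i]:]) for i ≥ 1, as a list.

[0, 1, 2, 3, 2, 3, 4, 1, 3, 4, 2, 5, 3, 0, 4, 3, 4, 2, 4, 3, 1, 5, 4, 3, 2, 4]

sorted suffixes:
  #0 SA[0]=25  'a'
  #1 SA[1]=24  'aa'
  #2 SA[2]=23  'aaa'
  #3 SA[3]=18  'aaabbaaa'
  #4 SA[4]=7  'aababbaabbbaaabbaaa'
  #5 SA[5]=19  'aabbaaa'
  #6 SA[6]=13  'aabbbaaabbaaa'
  #7 SA[7]=5  'abaababbaabbbaaabbaaa'
  #8 SA[8]=3  'ababaababbaabbbaaabbaaa'
  #9 SA[9]=8  'ababbaabbbaaabbaaa'
  #10 SA[10]=20  'abbaaa'
  #11 SA[11]=10  'abbaabbbaaabbaaa'
  #12 SA[12]=14  'abbbaaabbaaa'
  #13 SA[13]=22  'baaa'
  #14 SA[14]=17  'baaabbaaa'
  #15 SA[15]=6  'baababbaabbbaaabbaaa'
  #16 SA[16]=12  'baabbbaaabbaaa'
  #17 SA[17]=4  'babaababbaabbbaaabbaaa'
  #18 SA[18]=2  'bababaababbaabbbaaabbaaa'
  #19 SA[19]=9  'babbaabbbaaabbaaa'
  #20 SA[20]=21  'bbaaa'
  #21 SA[21]=16  'bbaaabbaaa'
  #22 SA[22]=11  'bbaabbbaaabbaaa'
  #23 SA[23]=1  'bbababaababbaabbbaaabbaaa'
  #24 SA[24]=15  'bbbaaabbaaa'
  #25 SA[25]=0  'bbbababaababbaabbbaaabbaaa'

SA = [25, 24, 23, 18, 7, 19, 13, 5, 3, 8, 20, 10, 14, 22, 17, 6, 12, 4, 2, 9, 21, 16, 11, 1, 15, 0]
rank  pair      lcp
   1  s[25:],s[24:]  1  'a'
   2  s[24:],s[23:]  2  'aa'
   3  s[23:],s[18:]  3  'aaa'
   4  s[18:],s[7:]  2  'aa'
   5  s[7:],s[19:]  3  'aab'
   6  s[19:],s[13:]  4  'aabb'
   7  s[13:],s[5:]  1  'a'
   8  s[5:],s[3:]  3  'aba'
   9  s[3:],s[8:]  4  'abab'
  10  s[8:],s[20:]  2  'ab'
  11  s[20:],s[10:]  5  'abbaa'
  12  s[10:],s[14:]  3  'abb'
  13  s[14:],s[22:]  0  ''
  14  s[22:],s[17:]  4  'baaa'
  15  s[17:],s[6:]  3  'baa'
  16  s[6:],s[12:]  4  'baab'
  17  s[12:],s[4:]  2  'ba'
  18  s[4:],s[2:]  4  'baba'
  19  s[2:],s[9:]  3  'bab'
  20  s[9:],s[21:]  1  'b'
  21  s[21:],s[16:]  5  'bbaaa'
  22  s[16:],s[11:]  4  'bbaa'
  23  s[11:],s[1:]  3  'bba'
  24  s[1:],s[15:]  2  'bb'
  25  s[15:],s[0:]  4  'bbba'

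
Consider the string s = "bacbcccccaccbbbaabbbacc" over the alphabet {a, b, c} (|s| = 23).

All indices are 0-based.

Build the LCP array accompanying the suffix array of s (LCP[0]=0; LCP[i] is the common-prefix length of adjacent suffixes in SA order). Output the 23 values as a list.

sorted suffixes:
  #0 SA[0]=15  'aabbbacc'
  #1 SA[1]=16  'abbbacc'
  #2 SA[2]=1  'acbcccccaccbbbaabbbacc'
  #3 SA[3]=20  'acc'
  #4 SA[4]=9  'accbbbaabbbacc'
  #5 SA[5]=14  'baabbbacc'
  #6 SA[6]=0  'bacbcccccaccbbbaabbbacc'
  #7 SA[7]=19  'bacc'
  #8 SA[8]=13  'bbaabbbacc'
  #9 SA[9]=18  'bbacc'
  #10 SA[10]=12  'bbbaabbbacc'
  #11 SA[11]=17  'bbbacc'
  #12 SA[12]=3  'bcccccaccbbbaabbbacc'
  #13 SA[13]=22  'c'
  #14 SA[14]=8  'caccbbbaabbbacc'
  #15 SA[15]=11  'cbbbaabbbacc'
  #16 SA[16]=2  'cbcccccaccbbbaabbbacc'
  #17 SA[17]=21  'cc'
  #18 SA[18]=7  'ccaccbbbaabbbacc'
  #19 SA[19]=10  'ccbbbaabbbacc'
  #20 SA[20]=6  'cccaccbbbaabbbacc'
  #21 SA[21]=5  'ccccaccbbbaabbbacc'
  #22 SA[22]=4  'cccccaccbbbaabbbacc'

SA = [15, 16, 1, 20, 9, 14, 0, 19, 13, 18, 12, 17, 3, 22, 8, 11, 2, 21, 7, 10, 6, 5, 4]
i: (SA[i-1],SA[i]) lcp shared
  1: (15,16) 1 'a'
  2: (16,1) 1 'a'
  3: (1,20) 2 'ac'
  4: (20,9) 3 'acc'
  5: (9,14) 0 ''
  6: (14,0) 2 'ba'
  7: (0,19) 3 'bac'
  8: (19,13) 1 'b'
  9: (13,18) 3 'bba'
  10: (18,12) 2 'bb'
  11: (12,17) 4 'bbba'
  12: (17,3) 1 'b'
  13: (3,22) 0 ''
  14: (22,8) 1 'c'
  15: (8,11) 1 'c'
  16: (11,2) 2 'cb'
  17: (2,21) 1 'c'
  18: (21,7) 2 'cc'
  19: (7,10) 2 'cc'
  20: (10,6) 2 'cc'
  21: (6,5) 3 'ccc'
  22: (5,4) 4 'cccc'

[0, 1, 1, 2, 3, 0, 2, 3, 1, 3, 2, 4, 1, 0, 1, 1, 2, 1, 2, 2, 2, 3, 4]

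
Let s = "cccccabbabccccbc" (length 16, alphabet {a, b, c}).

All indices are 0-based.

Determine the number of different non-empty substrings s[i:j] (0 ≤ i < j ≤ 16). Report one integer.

sorted suffixes:
  #0 SA[0]=5  'abbabccccbc'
  #1 SA[1]=8  'abccccbc'
  #2 SA[2]=7  'babccccbc'
  #3 SA[3]=6  'bbabccccbc'
  #4 SA[4]=14  'bc'
  #5 SA[5]=9  'bccccbc'
  #6 SA[6]=15  'c'
  #7 SA[7]=4  'cabbabccccbc'
  #8 SA[8]=13  'cbc'
  #9 SA[9]=3  'ccabbabccccbc'
  #10 SA[10]=12  'ccbc'
  #11 SA[11]=2  'cccabbabccccbc'
  #12 SA[12]=11  'cccbc'
  #13 SA[13]=1  'ccccabbabccccbc'
  #14 SA[14]=10  'ccccbc'
  #15 SA[15]=0  'cccccabbabccccbc'

SA = [5, 8, 7, 6, 14, 9, 15, 4, 13, 3, 12, 2, 11, 1, 10, 0]
i: (SA[i-1],SA[i]) lcp shared
  1: (5,8) 2 'ab'
  2: (8,7) 0 ''
  3: (7,6) 1 'b'
  4: (6,14) 1 'b'
  5: (14,9) 2 'bc'
  6: (9,15) 0 ''
  7: (15,4) 1 'c'
  8: (4,13) 1 'c'
  9: (13,3) 1 'c'
  10: (3,12) 2 'cc'
  11: (12,2) 2 'cc'
  12: (2,11) 3 'ccc'
  13: (11,1) 3 'ccc'
  14: (1,10) 4 'cccc'
  15: (10,0) 4 'cccc'

n(n+1)/2 = 16·17/2 = 136
Σ LCP = 0 + 2 + 0 + 1 + 1 + 2 + 0 + 1 + 1 + 1 + 2 + 2 + 3 + 3 + 4 + 4 = 27
distinct = 136 − 27 = 109

109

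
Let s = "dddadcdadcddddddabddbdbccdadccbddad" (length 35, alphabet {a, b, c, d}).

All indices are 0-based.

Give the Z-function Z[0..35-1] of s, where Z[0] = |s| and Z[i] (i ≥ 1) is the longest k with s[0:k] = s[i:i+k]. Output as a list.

Z[0]=35
i=1: outside box; Z[1]=2 extend→box=[1,3)
i=2: min(r-i=1, Z[1]=2)=1; Z[2]=1
i=3: outside box; Z[3]=0
i=4: outside box; Z[4]=1 extend→box=[4,5)
i=5: outside box; Z[5]=0
i=6: outside box; Z[6]=1 extend→box=[6,7)
i=7: outside box; Z[7]=0
i=8: outside box; Z[8]=1 extend→box=[8,9)
i=9: outside box; Z[9]=0
i=10: outside box; Z[10]=3 extend→box=[10,13)
i=11: min(r-i=2, Z[1]=2)=2; Z[11]=3 extend→box=[11,14)
i=12: min(r-i=2, Z[1]=2)=2; Z[12]=3 extend→box=[12,15)
i=13: min(r-i=2, Z[1]=2)=2; Z[13]=4 extend→box=[13,17)
i=14: min(r-i=3, Z[1]=2)=2; Z[14]=2
i=15: min(r-i=2, Z[2]=1)=1; Z[15]=1
i=16: min(r-i=1, Z[3]=0)=0; Z[16]=0
i=17: outside box; Z[17]=0
i=18: outside box; Z[18]=2 extend→box=[18,20)
i=19: min(r-i=1, Z[1]=2)=1; Z[19]=1
i=20: outside box; Z[20]=0
i=21: outside box; Z[21]=1 extend→box=[21,22)
i=22: outside box; Z[22]=0
i=23: outside box; Z[23]=0
i=24: outside box; Z[24]=0
i=25: outside box; Z[25]=1 extend→box=[25,26)
i=26: outside box; Z[26]=0
i=27: outside box; Z[27]=1 extend→box=[27,28)
i=28: outside box; Z[28]=0
i=29: outside box; Z[29]=0
i=30: outside box; Z[30]=0
i=31: outside box; Z[31]=2 extend→box=[31,33)
i=32: min(r-i=1, Z[1]=2)=1; Z[32]=1
i=33: outside box; Z[33]=0
i=34: outside box; Z[34]=1 extend→box=[34,35)

[35, 2, 1, 0, 1, 0, 1, 0, 1, 0, 3, 3, 3, 4, 2, 1, 0, 0, 2, 1, 0, 1, 0, 0, 0, 1, 0, 1, 0, 0, 0, 2, 1, 0, 1]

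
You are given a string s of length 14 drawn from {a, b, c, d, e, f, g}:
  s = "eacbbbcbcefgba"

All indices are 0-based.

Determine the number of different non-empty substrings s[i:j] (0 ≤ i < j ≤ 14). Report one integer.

94

sorted suffixes:
  #0 SA[0]=13  'a'
  #1 SA[1]=1  'acbbbcbcefgba'
  #2 SA[2]=12  'ba'
  #3 SA[3]=3  'bbbcbcefgba'
  #4 SA[4]=4  'bbcbcefgba'
  #5 SA[5]=5  'bcbcefgba'
  #6 SA[6]=7  'bcefgba'
  #7 SA[7]=2  'cbbbcbcefgba'
  #8 SA[8]=6  'cbcefgba'
  #9 SA[9]=8  'cefgba'
  #10 SA[10]=0  'eacbbbcbcefgba'
  #11 SA[11]=9  'efgba'
  #12 SA[12]=10  'fgba'
  #13 SA[13]=11  'gba'

SA = [13, 1, 12, 3, 4, 5, 7, 2, 6, 8, 0, 9, 10, 11]
i: (SA[i-1],SA[i]) lcp shared
  1: (13,1) 1 'a'
  2: (1,12) 0 ''
  3: (12,3) 1 'b'
  4: (3,4) 2 'bb'
  5: (4,5) 1 'b'
  6: (5,7) 2 'bc'
  7: (7,2) 0 ''
  8: (2,6) 2 'cb'
  9: (6,8) 1 'c'
  10: (8,0) 0 ''
  11: (0,9) 1 'e'
  12: (9,10) 0 ''
  13: (10,11) 0 ''

n(n+1)/2 = 14·15/2 = 105
Σ LCP = 0 + 1 + 0 + 1 + 2 + 1 + 2 + 0 + 2 + 1 + 0 + 1 + 0 + 0 = 11
distinct = 105 − 11 = 94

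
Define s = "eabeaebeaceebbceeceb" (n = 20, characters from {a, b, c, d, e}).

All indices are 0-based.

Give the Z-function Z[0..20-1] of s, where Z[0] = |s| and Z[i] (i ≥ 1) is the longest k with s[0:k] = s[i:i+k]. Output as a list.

Z[0]=20
i=1: outside box; Z[1]=0
i=2: outside box; Z[2]=0
i=3: outside box; Z[3]=2 scan→box=[3,5)
i=4: min(r-i=1, Z[1]=0)=0; Z[4]=0
i=5: outside box; Z[5]=1 scan→box=[5,6)
i=6: outside box; Z[6]=0
i=7: outside box; Z[7]=2 scan→box=[7,9)
i=8: min(r-i=1, Z[1]=0)=0; Z[8]=0
i=9: outside box; Z[9]=0
i=10: outside box; Z[10]=1 scan→box=[10,11)
i=11: outside box; Z[11]=1 scan→box=[11,12)
i=12: outside box; Z[12]=0
i=13: outside box; Z[13]=0
i=14: outside box; Z[14]=0
i=15: outside box; Z[15]=1 scan→box=[15,16)
i=16: outside box; Z[16]=1 scan→box=[16,17)
i=17: outside box; Z[17]=0
i=18: outside box; Z[18]=1 scan→box=[18,19)
i=19: outside box; Z[19]=0

[20, 0, 0, 2, 0, 1, 0, 2, 0, 0, 1, 1, 0, 0, 0, 1, 1, 0, 1, 0]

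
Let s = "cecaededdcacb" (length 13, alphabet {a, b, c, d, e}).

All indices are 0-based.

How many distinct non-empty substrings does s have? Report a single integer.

81

sorted suffixes:
  #0 SA[0]=10  'acb'
  #1 SA[1]=3  'aededdcacb'
  #2 SA[2]=12  'b'
  #3 SA[3]=9  'cacb'
  #4 SA[4]=2  'caededdcacb'
  #5 SA[5]=11  'cb'
  #6 SA[6]=0  'cecaededdcacb'
  #7 SA[7]=8  'dcacb'
  #8 SA[8]=7  'ddcacb'
  #9 SA[9]=5  'deddcacb'
  #10 SA[10]=1  'ecaededdcacb'
  #11 SA[11]=6  'eddcacb'
  #12 SA[12]=4  'ededdcacb'

SA = [10, 3, 12, 9, 2, 11, 0, 8, 7, 5, 1, 6, 4]
rank  pair      lcp
   1  s[10:],s[3:]  1  'a'
   2  s[3:],s[12:]  0  ''
   3  s[12:],s[9:]  0  ''
   4  s[9:],s[2:]  2  'ca'
   5  s[2:],s[11:]  1  'c'
   6  s[11:],s[0:]  1  'c'
   7  s[0:],s[8:]  0  ''
   8  s[8:],s[7:]  1  'd'
   9  s[7:],s[5:]  1  'd'
  10  s[5:],s[1:]  0  ''
  11  s[1:],s[6:]  1  'e'
  12  s[6:],s[4:]  2  'ed'

n(n+1)/2 = 13·14/2 = 91
Σ LCP = 0 + 1 + 0 + 0 + 2 + 1 + 1 + 0 + 1 + 1 + 0 + 1 + 2 = 10
distinct = 91 − 10 = 81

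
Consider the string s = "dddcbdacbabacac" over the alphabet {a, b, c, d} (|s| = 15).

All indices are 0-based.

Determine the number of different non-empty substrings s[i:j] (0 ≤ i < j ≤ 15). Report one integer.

rank | idx | suffix
   0 |   9 | abacac
   1 |  13 | ac
   2 |  11 | acac
   3 |   6 | acbabacac
   4 |   8 | babacac
   5 |  10 | bacac
   6 |   4 | bdacbabacac
   7 |  14 | c
   8 |  12 | cac
   9 |   7 | cbabacac
  10 |   3 | cbdacbabacac
  11 |   5 | dacbabacac
  12 |   2 | dcbdacbabacac
  13 |   1 | ddcbdacbabacac
  14 |   0 | dddcbdacbabacac

SA = [9, 13, 11, 6, 8, 10, 4, 14, 12, 7, 3, 5, 2, 1, 0]
[i] adj suffixes → lcp
  [1] 9/13 → 1 ('a')
  [2] 13/11 → 2 ('ac')
  [3] 11/6 → 2 ('ac')
  [4] 6/8 → 0 ('')
  [5] 8/10 → 2 ('ba')
  [6] 10/4 → 1 ('b')
  [7] 4/14 → 0 ('')
  [8] 14/12 → 1 ('c')
  [9] 12/7 → 1 ('c')
  [10] 7/3 → 2 ('cb')
  [11] 3/5 → 0 ('')
  [12] 5/2 → 1 ('d')
  [13] 2/1 → 1 ('d')
  [14] 1/0 → 2 ('dd')

n(n+1)/2 = 15·16/2 = 120
Σ LCP = 0 + 1 + 2 + 2 + 0 + 2 + 1 + 0 + 1 + 1 + 2 + 0 + 1 + 1 + 2 = 16
distinct = 120 − 16 = 104

104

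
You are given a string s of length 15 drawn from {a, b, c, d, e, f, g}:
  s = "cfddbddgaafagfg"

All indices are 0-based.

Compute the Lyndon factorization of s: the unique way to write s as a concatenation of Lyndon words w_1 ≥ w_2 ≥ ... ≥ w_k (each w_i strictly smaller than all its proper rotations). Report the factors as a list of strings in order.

["cfdd", "bddg", "aafagfg"]

emit factor 1: 'cfdd' (i=0, period=4)
emit factor 2: 'bddg' (i=4, period=4)
emit factor 3: 'aafagfg' (i=8, period=7)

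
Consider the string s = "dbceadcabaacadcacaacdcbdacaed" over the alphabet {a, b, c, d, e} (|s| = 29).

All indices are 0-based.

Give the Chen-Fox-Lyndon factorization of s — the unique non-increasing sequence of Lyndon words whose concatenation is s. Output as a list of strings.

["d", "bce", "adc", "ab", "aacadcacaacdcbdacaed"]

emit factor 1: 'd' (i=0, period=1)
emit factor 2: 'bce' (i=1, period=3)
emit factor 3: 'adc' (i=4, period=3)
emit factor 4: 'ab' (i=7, period=2)
emit factor 5: 'aacadcacaacdcbdacaed' (i=9, period=20)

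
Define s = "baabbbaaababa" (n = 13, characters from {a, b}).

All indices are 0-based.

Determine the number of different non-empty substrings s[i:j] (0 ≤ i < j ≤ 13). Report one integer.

69

sorted suffixes:
  #0 SA[0]=12  'a'
  #1 SA[1]=6  'aaababa'
  #2 SA[2]=7  'aababa'
  #3 SA[3]=1  'aabbbaaababa'
  #4 SA[4]=10  'aba'
  #5 SA[5]=8  'ababa'
  #6 SA[6]=2  'abbbaaababa'
  #7 SA[7]=11  'ba'
  #8 SA[8]=5  'baaababa'
  #9 SA[9]=0  'baabbbaaababa'
  #10 SA[10]=9  'baba'
  #11 SA[11]=4  'bbaaababa'
  #12 SA[12]=3  'bbbaaababa'

SA = [12, 6, 7, 1, 10, 8, 2, 11, 5, 0, 9, 4, 3]
[i] adj suffixes → lcp
  [1] 12/6 → 1 ('a')
  [2] 6/7 → 2 ('aa')
  [3] 7/1 → 3 ('aab')
  [4] 1/10 → 1 ('a')
  [5] 10/8 → 3 ('aba')
  [6] 8/2 → 2 ('ab')
  [7] 2/11 → 0 ('')
  [8] 11/5 → 2 ('ba')
  [9] 5/0 → 3 ('baa')
  [10] 0/9 → 2 ('ba')
  [11] 9/4 → 1 ('b')
  [12] 4/3 → 2 ('bb')

n(n+1)/2 = 13·14/2 = 91
Σ LCP = 0 + 1 + 2 + 3 + 1 + 3 + 2 + 0 + 2 + 3 + 2 + 1 + 2 = 22
distinct = 91 − 22 = 69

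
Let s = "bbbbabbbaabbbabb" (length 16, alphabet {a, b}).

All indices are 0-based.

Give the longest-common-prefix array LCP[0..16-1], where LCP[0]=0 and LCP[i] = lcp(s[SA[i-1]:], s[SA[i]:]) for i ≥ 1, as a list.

[0, 1, 3, 5, 0, 1, 2, 4, 1, 2, 3, 5, 2, 4, 6, 3]

rank | idx | suffix
   0 |   8 | aabbbabb
   1 |  13 | abb
   2 |   4 | abbbaabbbabb
   3 |   9 | abbbabb
   4 |  15 | b
   5 |   7 | baabbbabb
   6 |  12 | babb
   7 |   3 | babbbaabbbabb
   8 |  14 | bb
   9 |   6 | bbaabbbabb
  10 |  11 | bbabb
  11 |   2 | bbabbbaabbbabb
  12 |   5 | bbbaabbbabb
  13 |  10 | bbbabb
  14 |   1 | bbbabbbaabbbabb
  15 |   0 | bbbbabbbaabbbabb

SA = [8, 13, 4, 9, 15, 7, 12, 3, 14, 6, 11, 2, 5, 10, 1, 0]
rank  pair      lcp
   1  s[8:],s[13:]  1  'a'
   2  s[13:],s[4:]  3  'abb'
   3  s[4:],s[9:]  5  'abbba'
   4  s[9:],s[15:]  0  ''
   5  s[15:],s[7:]  1  'b'
   6  s[7:],s[12:]  2  'ba'
   7  s[12:],s[3:]  4  'babb'
   8  s[3:],s[14:]  1  'b'
   9  s[14:],s[6:]  2  'bb'
  10  s[6:],s[11:]  3  'bba'
  11  s[11:],s[2:]  5  'bbabb'
  12  s[2:],s[5:]  2  'bb'
  13  s[5:],s[10:]  4  'bbba'
  14  s[10:],s[1:]  6  'bbbabb'
  15  s[1:],s[0:]  3  'bbb'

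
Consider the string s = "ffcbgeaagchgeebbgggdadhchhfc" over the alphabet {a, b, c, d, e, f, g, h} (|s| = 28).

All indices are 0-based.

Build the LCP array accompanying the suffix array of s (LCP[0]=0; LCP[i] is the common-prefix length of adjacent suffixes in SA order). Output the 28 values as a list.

[0, 1, 1, 0, 1, 2, 0, 1, 1, 2, 0, 1, 0, 1, 1, 0, 2, 1, 0, 1, 1, 2, 1, 2, 0, 1, 1, 1]

rank | idx | suffix
   0 |   6 | aagchgeebbgggdadhchhfc
   1 |  20 | adhchhfc
   2 |   7 | agchgeebbgggdadhchhfc
   3 |  14 | bbgggdadhchhfc
   4 |   3 | bgeaagchgeebbgggdadhchhfc
   5 |  15 | bgggdadhchhfc
   6 |  27 | c
   7 |   2 | cbgeaagchgeebbgggdadhchhfc
   8 |   9 | chgeebbgggdadhchhfc
   9 |  23 | chhfc
  10 |  19 | dadhchhfc
  11 |  21 | dhchhfc
  12 |   5 | eaagchgeebbgggdadhchhfc
  13 |  13 | ebbgggdadhchhfc
  14 |  12 | eebbgggdadhchhfc
  15 |  26 | fc
  16 |   1 | fcbgeaagchgeebbgggdadhchhfc
  17 |   0 | ffcbgeaagchgeebbgggdadhchhfc
  18 |   8 | gchgeebbgggdadhchhfc
  19 |  18 | gdadhchhfc
  20 |   4 | geaagchgeebbgggdadhchhfc
  21 |  11 | geebbgggdadhchhfc
  22 |  17 | ggdadhchhfc
  23 |  16 | gggdadhchhfc
  24 |  22 | hchhfc
  25 |  25 | hfc
  26 |  10 | hgeebbgggdadhchhfc
  27 |  24 | hhfc

SA = [6, 20, 7, 14, 3, 15, 27, 2, 9, 23, 19, 21, 5, 13, 12, 26, 1, 0, 8, 18, 4, 11, 17, 16, 22, 25, 10, 24]
rank  pair      lcp
   1  s[6:],s[20:]  1  'a'
   2  s[20:],s[7:]  1  'a'
   3  s[7:],s[14:]  0  ''
   4  s[14:],s[3:]  1  'b'
   5  s[3:],s[15:]  2  'bg'
   6  s[15:],s[27:]  0  ''
   7  s[27:],s[2:]  1  'c'
   8  s[2:],s[9:]  1  'c'
   9  s[9:],s[23:]  2  'ch'
  10  s[23:],s[19:]  0  ''
  11  s[19:],s[21:]  1  'd'
  12  s[21:],s[5:]  0  ''
  13  s[5:],s[13:]  1  'e'
  14  s[13:],s[12:]  1  'e'
  15  s[12:],s[26:]  0  ''
  16  s[26:],s[1:]  2  'fc'
  17  s[1:],s[0:]  1  'f'
  18  s[0:],s[8:]  0  ''
  19  s[8:],s[18:]  1  'g'
  20  s[18:],s[4:]  1  'g'
  21  s[4:],s[11:]  2  'ge'
  22  s[11:],s[17:]  1  'g'
  23  s[17:],s[16:]  2  'gg'
  24  s[16:],s[22:]  0  ''
  25  s[22:],s[25:]  1  'h'
  26  s[25:],s[10:]  1  'h'
  27  s[10:],s[24:]  1  'h'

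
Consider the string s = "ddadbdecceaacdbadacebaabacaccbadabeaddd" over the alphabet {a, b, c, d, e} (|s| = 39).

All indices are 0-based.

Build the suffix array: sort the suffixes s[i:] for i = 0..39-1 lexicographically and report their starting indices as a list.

sorted suffixes:
  #0 SA[0]=21  'aabacaccbadabeaddd'
  #1 SA[1]=10  'aacdbadacebaabacaccbadabeaddd'
  #2 SA[2]=22  'abacaccbadabeaddd'
  #3 SA[3]=32  'abeaddd'
  #4 SA[4]=24  'acaccbadabeaddd'
  #5 SA[5]=26  'accbadabeaddd'
  #6 SA[6]=11  'acdbadacebaabacaccbadabeaddd'
  #7 SA[7]=17  'acebaabacaccbadabeaddd'
  #8 SA[8]=30  'adabeaddd'
  #9 SA[9]=15  'adacebaabacaccbadabeaddd'
  #10 SA[10]=2  'adbdecceaacdbadacebaabacaccbadabeaddd'
  #11 SA[11]=35  'addd'
  #12 SA[12]=20  'baabacaccbadabeaddd'
  #13 SA[13]=23  'bacaccbadabeaddd'
  #14 SA[14]=29  'badabeaddd'
  #15 SA[15]=14  'badacebaabacaccbadabeaddd'
  #16 SA[16]=4  'bdecceaacdbadacebaabacaccbadabeaddd'
  #17 SA[17]=33  'beaddd'
  #18 SA[18]=25  'caccbadabeaddd'
  #19 SA[19]=28  'cbadabeaddd'
  #20 SA[20]=27  'ccbadabeaddd'
  #21 SA[21]=7  'cceaacdbadacebaabacaccbadabeaddd'
  #22 SA[22]=12  'cdbadacebaabacaccbadabeaddd'
  #23 SA[23]=8  'ceaacdbadacebaabacaccbadabeaddd'
  #24 SA[24]=18  'cebaabacaccbadabeaddd'
  #25 SA[25]=38  'd'
  #26 SA[26]=31  'dabeaddd'
  #27 SA[27]=16  'dacebaabacaccbadabeaddd'
  #28 SA[28]=1  'dadbdecceaacdbadacebaabacaccbadabeaddd'
  #29 SA[29]=13  'dbadacebaabacaccbadabeaddd'
  #30 SA[30]=3  'dbdecceaacdbadacebaabacaccbadabeaddd'
  #31 SA[31]=37  'dd'
  #32 SA[32]=0  'ddadbdecceaacdbadacebaabacaccbadabeaddd'
  #33 SA[33]=36  'ddd'
  #34 SA[34]=5  'decceaacdbadacebaabacaccbadabeaddd'
  #35 SA[35]=9  'eaacdbadacebaabacaccbadabeaddd'
  #36 SA[36]=34  'eaddd'
  #37 SA[37]=19  'ebaabacaccbadabeaddd'
  #38 SA[38]=6  'ecceaacdbadacebaabacaccbadabeaddd'

[21, 10, 22, 32, 24, 26, 11, 17, 30, 15, 2, 35, 20, 23, 29, 14, 4, 33, 25, 28, 27, 7, 12, 8, 18, 38, 31, 16, 1, 13, 3, 37, 0, 36, 5, 9, 34, 19, 6]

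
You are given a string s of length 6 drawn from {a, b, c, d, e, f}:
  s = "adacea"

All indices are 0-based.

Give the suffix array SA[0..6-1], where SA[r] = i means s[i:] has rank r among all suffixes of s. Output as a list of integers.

sorted suffixes:
  #0 SA[0]=5  'a'
  #1 SA[1]=2  'acea'
  #2 SA[2]=0  'adacea'
  #3 SA[3]=3  'cea'
  #4 SA[4]=1  'dacea'
  #5 SA[5]=4  'ea'

[5, 2, 0, 3, 1, 4]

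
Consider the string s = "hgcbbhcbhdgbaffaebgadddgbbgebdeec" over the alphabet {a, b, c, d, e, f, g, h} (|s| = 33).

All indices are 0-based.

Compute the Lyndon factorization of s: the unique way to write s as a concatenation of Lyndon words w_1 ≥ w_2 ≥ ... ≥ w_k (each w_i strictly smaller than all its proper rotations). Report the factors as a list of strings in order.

["h", "g", "c", "bbhcbhdg", "b", "aff", "aebg", "adddgbbgebdeec"]

emit factor 1: 'h' (i=0, period=1)
emit factor 2: 'g' (i=1, period=1)
emit factor 3: 'c' (i=2, period=1)
emit factor 4: 'bbhcbhdg' (i=3, period=8)
emit factor 5: 'b' (i=11, period=1)
emit factor 6: 'aff' (i=12, period=3)
emit factor 7: 'aebg' (i=15, period=4)
emit factor 8: 'adddgbbgebdeec' (i=19, period=14)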